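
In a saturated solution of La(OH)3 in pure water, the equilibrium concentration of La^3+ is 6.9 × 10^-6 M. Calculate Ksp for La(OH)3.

La(OH)3(s) ⇌ La^3+(aq) + 3 OH^-(aq)
Stoichiometry gives [OH^-] = (3/1)[La^3+] = 2.07 × 10^-5 M.
Ksp = [La^3+][OH^-]^3
Ksp = 6.9 × 10^-6 × (2.07 × 10^-5)^3 = 6.1 × 10^-20

Ksp = 6.1e-20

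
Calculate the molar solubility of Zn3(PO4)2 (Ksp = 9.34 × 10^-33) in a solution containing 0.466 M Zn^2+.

Zn3(PO4)2(s) <=> 3 Zn^2+ + 2 PO4^3-
Ksp = [Zn^2+]^3[PO4^3-]^2
Let s = moles of Zn3(PO4)2 that dissolve per litre. [Zn^2+] = 0.466 + 3s ≈ 0.466, [PO4^3-] = 2s (common-ion effect: Zn^2+ is already 0.466 M).
Ksp ≈ (0.466)^3 × (2s)^2
s = 1.52 × 10^-16 M
Check: 3s = 4.6 x 10^-16 ≪ 0.466, so the approximation is valid.

s ≈ 1.52e-16 M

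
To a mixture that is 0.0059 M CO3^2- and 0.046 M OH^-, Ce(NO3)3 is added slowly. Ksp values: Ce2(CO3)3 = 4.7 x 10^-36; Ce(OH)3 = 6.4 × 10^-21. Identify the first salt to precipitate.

Ce(OH)3

Precipitation of each salt starts when its ion product equals its Ksp.
For Ce2(CO3)3: 4.7 x 10^-36 = (0.0059)^3 × [Ce^3+]^2  ⇒  [Ce^3+] = 4.8 × 10^-15 M.
For Ce(OH)3: 6.4 × 10^-21 = (0.046)^3 × [Ce^3+]  ⇒  [Ce^3+] = 6.6 × 10^-17 M.
The salt with the lower threshold [Ce^3+] precipitates first: Ce(OH)3.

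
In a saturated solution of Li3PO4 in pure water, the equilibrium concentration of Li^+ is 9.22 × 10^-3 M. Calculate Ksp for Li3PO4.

Ksp ≈ 2.41 x 10^-9

Li3PO4(s) ⇌ 3 Li^+ + PO4^3-
Stoichiometry gives [PO4^3-] = (1/3)[Li^+] = 3.073 x 10^-3 M.
Ksp = [Li^+]^3[PO4^3-]
Ksp = (9.22 × 10^-3)^3 × 3.073 × 10^-3 = 2.41 x 10^-9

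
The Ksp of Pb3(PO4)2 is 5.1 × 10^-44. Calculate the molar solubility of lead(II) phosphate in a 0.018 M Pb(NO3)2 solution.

Pb3(PO4)2(s) ⇌ 3 Pb^2+(aq) + 2 PO4^3-(aq)
Ksp = [Pb^2+]^3[PO4^3-]^2
Let s = moles of Pb3(PO4)2 that dissolve per litre. [Pb^2+] = 0.018 + 3s ≈ 0.018, [PO4^3-] = 2s (Ksp is small, so little additional dissolves).
Ksp ≈ (0.018)^3 × (2s)^2
s = 4.7 × 10^-20 M
Check: 3s = 1.4 × 10^-19 ≪ 0.018, so the approximation is valid.

s = 4.7 × 10^-20 M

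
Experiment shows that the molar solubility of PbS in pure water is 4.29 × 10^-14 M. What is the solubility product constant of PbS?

PbS(s) ⇌ Pb^2+(aq) + S^2-(aq)
With molar solubility s: [Pb^2+] = s, [S^2-] = s.
Ksp = [Pb^2+][S^2-]
Ksp = (s)(s) = s^2
With s = 4.29 × 10^-14: Ksp = 1.84 × 10^-27

1.84 x 10^-27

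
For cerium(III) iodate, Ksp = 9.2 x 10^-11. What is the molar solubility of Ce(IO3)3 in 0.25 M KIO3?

Ce(IO3)3(s) ⇌ Ce^3+(aq) + 3 IO3^-(aq)
Ksp = [Ce^3+][IO3^-]^3
If s mol/L dissolves here, [Ce^3+] = s, [IO3^-] = 0.25 + 3s ≈ 0.25 (since IO3^- from KIO3 dominates).
Ksp ≈ s × (0.25)^3
s = 5.9 × 10^-9 M
Check: 3s = 1.8 x 10^-8 ≪ 0.25, so the approximation is valid.

s ≈ 5.9 × 10^-9 M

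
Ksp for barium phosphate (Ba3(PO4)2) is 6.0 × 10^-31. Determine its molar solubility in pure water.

Ba3(PO4)2(s) <=> 3 Ba^2+(aq) + 2 PO4^3-(aq)
Ksp = [Ba^2+]^3[PO4^3-]^2
Let s = molar solubility. Then [Ba^2+] = 3s and [PO4^3-] = 2s.
Ksp = (3s)^3(2s)^2 = 108s^5
s = (6.0 × 10^-31 / 108)^(1/5) = 3.5 × 10^-7 M

3.5 × 10^-7 M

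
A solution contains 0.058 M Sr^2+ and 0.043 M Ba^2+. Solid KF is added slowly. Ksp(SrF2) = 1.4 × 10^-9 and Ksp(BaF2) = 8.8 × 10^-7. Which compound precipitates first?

SrF2

Each salt begins to precipitate when Q = Ksp, i.e. when [F^-] reaches its threshold.
For SrF2: 1.4 × 10^-9 = 0.058 × [F^-]^2  ⇒  [F^-] = 1.6 x 10^-4 M.
For BaF2: 8.8 × 10^-7 = 0.043 × [F^-]^2  ⇒  [F^-] = 4.5 x 10^-3 M.
The salt with the lower threshold [F^-] precipitates first: SrF2.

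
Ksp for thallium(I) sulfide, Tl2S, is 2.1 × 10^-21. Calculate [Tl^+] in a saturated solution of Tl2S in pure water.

[Tl^+] ≈ 1.6 x 10^-7 M

Tl2S(s) ⇌ 2 Tl^+(aq) + S^2-(aq)
Ksp = [Tl^+]^2[S^2-]
For each mole of Tl2S that dissolves: [Tl^+] = 2s, [S^2-] = s.
Ksp = (2s)^2s = 4s^3
s = (2.1 × 10^-21 / 4)^(1/3) = 8.07 × 10^-8 M
[Tl^+] = 2s = 1.6 x 10^-7 M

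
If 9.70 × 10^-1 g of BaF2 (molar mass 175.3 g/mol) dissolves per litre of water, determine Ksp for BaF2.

6.78e-7

Molar solubility s = (9.70 x 10^-1 g/L) / (175.3 g/mol) = 5.533 × 10^-3 M.
BaF2(s) <=> Ba^2+(aq) + 2 F^-(aq)
If s mol/L of BaF2 dissolves, [Ba^2+] = s and [F^-] = 2s.
Ksp = [Ba^2+][F^-]^2
So Ksp = s × (2s)^2 = 4s^3
With s = 5.533 × 10^-3: Ksp = 6.78 × 10^-7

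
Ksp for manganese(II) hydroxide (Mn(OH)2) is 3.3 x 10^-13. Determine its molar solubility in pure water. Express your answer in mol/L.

Mn(OH)2(s) <=> Mn^2+(aq) + 2 OH^-(aq)
Ksp = [Mn^2+][OH^-]^2
Let s = molar solubility. Then [Mn^2+] = s and [OH^-] = 2s.
Ksp = s(2s)^2 = 4s^3
s = (3.3 x 10^-13 / 4)^(1/3) = 4.4 x 10^-5 M

4.4 x 10^-5 M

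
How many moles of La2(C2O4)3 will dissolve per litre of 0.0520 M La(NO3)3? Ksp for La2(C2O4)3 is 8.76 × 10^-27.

s ≈ 4.93 x 10^-9 M

La2(C2O4)3(s) ⇌ 2 La^3+(aq) + 3 C2O4^2-(aq)
Ksp = [La^3+]^2[C2O4^2-]^3
Let s = moles of La2(C2O4)3 that dissolve per litre. [La^3+] = 0.0520 + 2s ≈ 0.0520, [C2O4^2-] = 3s (since La^3+ from La(NO3)3 dominates).
Ksp ≈ (0.0520)^2 × (3s)^3
s = 4.93 x 10^-9 M
Check: 2s = 9.9 × 10^-9 ≪ 0.0520, so the approximation is valid.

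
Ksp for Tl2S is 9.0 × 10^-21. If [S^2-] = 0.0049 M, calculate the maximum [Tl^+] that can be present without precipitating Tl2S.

[Tl^+] = 1.4 x 10^-9 M

Tl2S(s) ⇌ 2 Tl^+(aq) + S^2-(aq)
Ksp = [Tl^+]^2[S^2-]
Precipitation begins when Q = Ksp. With [S^2-] = 0.0049 M:
9.0 × 10^-21 = (0.0049) × [Tl^+]^2
[Tl^+] = (9.0 × 10^-21 / 4.9 × 10^-3)^(1/2) = 1.4 x 10^-9 M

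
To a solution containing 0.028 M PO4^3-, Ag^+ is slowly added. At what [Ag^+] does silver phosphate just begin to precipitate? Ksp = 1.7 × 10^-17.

8.5 × 10^-6 M

Ag3PO4(s) ⇌ 3 Ag^+(aq) + PO4^3-(aq)
Ksp = [Ag^+]^3[PO4^3-]
Precipitation begins when Q = Ksp. With [PO4^3-] = 0.028 M:
1.7 × 10^-17 = (0.028) × [Ag^+]^3
[Ag^+] = (1.7 × 10^-17 / 2.8 × 10^-2)^(1/3) = 8.5 × 10^-6 M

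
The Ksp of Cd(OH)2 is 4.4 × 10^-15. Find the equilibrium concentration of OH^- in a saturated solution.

Cd(OH)2(s) ⇌ Cd^2+(aq) + 2 OH^-(aq)
Ksp = [Cd^2+][OH^-]^2
For each mole of Cd(OH)2 that dissolves: [Cd^2+] = s, [OH^-] = 2s.
So Ksp = s × (2s)^2 = 4s^3
Solving, s = (4.4 × 10^-15/4)^(1/3) = 1.03 × 10^-5 M
[OH^-] = 2s = 2.1 x 10^-5 M

[OH^-] = 2.1 x 10^-5 M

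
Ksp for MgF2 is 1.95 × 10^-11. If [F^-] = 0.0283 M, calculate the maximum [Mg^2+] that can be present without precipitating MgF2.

[Mg^2+] = 2.43 x 10^-8 M

MgF2(s) <=> Mg^2+ + 2 F^-
Ksp = [Mg^2+][F^-]^2
Precipitation begins when Q = Ksp. With [F^-] = 0.0283 M:
1.95 × 10^-11 = (0.0283)^2 × [Mg^2+]
[Mg^2+] = (1.95 × 10^-11 / 8.009 × 10^-4) = 2.43 × 10^-8 M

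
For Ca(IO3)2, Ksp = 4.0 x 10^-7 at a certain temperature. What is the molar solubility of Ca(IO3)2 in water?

s ≈ 4.6e-3 M

Ca(IO3)2(s) <=> Ca^2+ + 2 IO3^-
Ksp = [Ca^2+][IO3^-]^2
For each mole of Ca(IO3)2 that dissolves: [Ca^2+] = s, [IO3^-] = 2s.
So Ksp = s × (2s)^2 = 4s^3
Solving, s = (4.0 x 10^-7/4)^(1/3) = 4.6 × 10^-3 M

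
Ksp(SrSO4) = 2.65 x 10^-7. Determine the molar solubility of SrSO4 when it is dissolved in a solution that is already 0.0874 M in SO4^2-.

SrSO4(s) ⇌ Sr^2+(aq) + SO4^2-(aq)
Ksp = [Sr^2+][SO4^2-]
If s mol/L dissolves here, [Sr^2+] = s, [SO4^2-] = 0.0874 + s ≈ 0.0874 (Ksp is small, so little additional dissolves).
Ksp ≈ s × 0.0874
s = 3.03 × 10^-6 M
Check: s = 3.0 × 10^-6 ≪ 0.0874, so the approximation is valid.

s = 3.03 × 10^-6 M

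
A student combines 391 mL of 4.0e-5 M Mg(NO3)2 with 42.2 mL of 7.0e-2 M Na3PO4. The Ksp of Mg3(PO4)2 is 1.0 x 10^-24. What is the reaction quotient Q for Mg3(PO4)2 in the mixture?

Total volume = 391 + 42.2 = 433.2 mL.
[Mg^2+] = 4.0 × 10^-5 × (391/433.2) = 3.61 x 10^-5 M
[PO4^3-] = 7.0 × 10^-2 × (42.2/433.2) = 6.82 × 10^-3 M
Mg3(PO4)2(s) <=> 3 Mg^2+(aq) + 2 PO4^3-(aq), so Q = [Mg^2+]^3[PO4^3-]^2
Q = (3.61 × 10^-5)^3(6.82 × 10^-3)^2 = 2.2 x 10^-18
Q > Ksp, so Mg3(PO4)2 will precipitate.

Q = 2.2 x 10^-18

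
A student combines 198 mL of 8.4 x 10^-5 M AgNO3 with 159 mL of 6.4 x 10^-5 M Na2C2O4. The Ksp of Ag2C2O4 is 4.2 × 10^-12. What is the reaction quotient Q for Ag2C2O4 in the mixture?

Q = 6.2e-14

Total volume = 198 + 159 = 357 mL.
[Ag^+] = 8.4 × 10^-5 × (198/357) = 4.66 × 10^-5 M
[C2O4^2-] = 6.4 × 10^-5 × (159/357) = 2.85 x 10^-5 M
Ag2C2O4(s) ⇌ 2 Ag^+ + C2O4^2-, so Q = [Ag^+]^2[C2O4^2-]
Q = (4.66 x 10^-5)^2(2.85 x 10^-5) = 6.2 × 10^-14
Q < Ksp, so no precipitate of Ag2C2O4 forms.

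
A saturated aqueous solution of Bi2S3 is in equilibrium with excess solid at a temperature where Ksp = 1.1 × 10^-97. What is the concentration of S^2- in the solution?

[S^2-] ≈ 4.8e-20 M

Bi2S3(s) ⇌ 2 Bi^3+(aq) + 3 S^2-(aq)
Ksp = [Bi^3+]^2[S^2-]^3
For each mole of Bi2S3 that dissolves: [Bi^3+] = 2s, [S^2-] = 3s.
Substituting: Ksp = (2s)^2(3s)^3 = 108s^5
s^5 = 1.1 × 10^-97 / 108, so s = 1.59 × 10^-20 M
[S^2-] = 3s = 4.8 × 10^-20 M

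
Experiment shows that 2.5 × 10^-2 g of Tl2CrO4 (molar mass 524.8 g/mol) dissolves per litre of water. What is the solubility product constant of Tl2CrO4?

Molar solubility s = (2.5 x 10^-2 g/L) / (524.8 g/mol) = 4.76 × 10^-5 M.
Tl2CrO4(s) <=> 2 Tl^+ + CrO4^2-
If s mol/L of Tl2CrO4 dissolves, [Tl^+] = 2s and [CrO4^2-] = s.
Ksp = [Tl^+]^2[CrO4^2-]
Ksp = (2s)^2s = 4s^3
With s = 4.76 x 10^-5: Ksp = 4.3 × 10^-13

Ksp ≈ 4.3 x 10^-13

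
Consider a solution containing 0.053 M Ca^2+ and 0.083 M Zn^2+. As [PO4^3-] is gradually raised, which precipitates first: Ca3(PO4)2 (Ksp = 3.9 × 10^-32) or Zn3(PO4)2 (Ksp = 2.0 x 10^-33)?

Zn3(PO4)2

Each salt begins to precipitate when Q = Ksp, i.e. when [PO4^3-] reaches its threshold.
For Ca3(PO4)2: 3.9 × 10^-32 = (0.053)^3 × [PO4^3-]^2  ⇒  [PO4^3-] = 1.6 × 10^-14 M.
For Zn3(PO4)2: 2.0 x 10^-33 = (0.083)^3 × [PO4^3-]^2  ⇒  [PO4^3-] = 1.9 × 10^-15 M.
The salt with the lower threshold [PO4^3-] precipitates first: Zn3(PO4)2.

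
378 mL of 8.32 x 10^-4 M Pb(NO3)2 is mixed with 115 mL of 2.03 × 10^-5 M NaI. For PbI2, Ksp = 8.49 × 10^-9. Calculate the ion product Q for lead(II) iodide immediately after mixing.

Total volume = 378 + 115 = 493 mL.
[Pb^2+] = 8.32 × 10^-4 × (378/493) = 6.379 x 10^-4 M
[I^-] = 2.03 × 10^-5 × (115/493) = 4.735 × 10^-6 M
PbI2(s) <=> Pb^2+ + 2 I^-, so Q = [Pb^2+][I^-]^2
Q = (6.379 × 10^-4)(4.735 × 10^-6)^2 = 1.43 x 10^-14
Q < Ksp, so no precipitate of PbI2 forms.

1.43 × 10^-14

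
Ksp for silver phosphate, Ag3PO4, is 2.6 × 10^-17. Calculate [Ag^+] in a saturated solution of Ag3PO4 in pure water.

Ag3PO4(s) ⇌ 3 Ag^+(aq) + PO4^3-(aq)
Ksp = [Ag^+]^3[PO4^3-]
Let s = molar solubility. Then [Ag^+] = 3s and [PO4^3-] = s.
Substituting: Ksp = (3s)^3s = 27s^4
s = (2.6 × 10^-17 / 27)^(1/4) = 3.13 × 10^-5 M
[Ag^+] = 3s = 9.4 × 10^-5 M

[Ag^+] ≈ 9.4 x 10^-5 M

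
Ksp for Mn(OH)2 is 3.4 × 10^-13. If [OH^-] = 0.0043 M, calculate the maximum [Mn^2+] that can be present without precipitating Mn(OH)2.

Mn(OH)2(s) ⇌ Mn^2+(aq) + 2 OH^-(aq)
Ksp = [Mn^2+][OH^-]^2
Precipitation begins when Q = Ksp. With [OH^-] = 0.0043 M:
3.4 × 10^-13 = (0.0043)^2 × [Mn^2+]
[Mn^2+] = (3.4 × 10^-13 / 1.85 × 10^-5) = 1.8 x 10^-8 M

1.8 × 10^-8 M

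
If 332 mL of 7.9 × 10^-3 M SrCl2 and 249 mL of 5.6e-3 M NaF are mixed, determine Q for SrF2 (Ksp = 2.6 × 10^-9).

Total volume = 332 + 249 = 581 mL.
[Sr^2+] = 7.9 x 10^-3 × (332/581) = 4.51 x 10^-3 M
[F^-] = 5.6 × 10^-3 × (249/581) = 2.40 × 10^-3 M
SrF2(s) ⇌ Sr^2+ + 2 F^-, so Q = [Sr^2+][F^-]^2
Q = (4.51 x 10^-3)(2.40 × 10^-3)^2 = 2.6 × 10^-8
Q > Ksp, so SrF2 will precipitate.

Q ≈ 2.6 x 10^-8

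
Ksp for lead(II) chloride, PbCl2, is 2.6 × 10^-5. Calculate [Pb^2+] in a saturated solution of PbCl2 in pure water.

[Pb^2+] ≈ 0.019 M

PbCl2(s) <=> Pb^2+ + 2 Cl^-
Ksp = [Pb^2+][Cl^-]^2
With molar solubility s: [Pb^2+] = s, [Cl^-] = 2s.
Substituting: Ksp = s(2s)^2 = 4s^3
s = (2.6 × 10^-5 / 4)^(1/3) = 1.87 × 10^-2 M
[Pb^2+] = s = 1.9 x 10^-2 M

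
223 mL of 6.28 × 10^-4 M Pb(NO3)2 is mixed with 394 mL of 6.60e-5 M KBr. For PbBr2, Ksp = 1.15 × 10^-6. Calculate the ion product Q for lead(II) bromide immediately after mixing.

Total volume = 223 + 394 = 617 mL.
[Pb^2+] = 6.28 × 10^-4 × (223/617) = 2.270 × 10^-4 M
[Br^-] = 6.60 × 10^-5 × (394/617) = 4.215 x 10^-5 M
PbBr2(s) ⇌ Pb^2+(aq) + 2 Br^-(aq), so Q = [Pb^2+][Br^-]^2
Q = (2.270 x 10^-4)(4.215 × 10^-5)^2 = 4.03 × 10^-13
Q < Ksp, so no precipitate of PbBr2 forms.

Q ≈ 4.03 x 10^-13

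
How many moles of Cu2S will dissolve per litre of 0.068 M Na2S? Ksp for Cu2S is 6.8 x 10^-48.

Cu2S(s) ⇌ 2 Cu^+(aq) + S^2-(aq)
Ksp = [Cu^+]^2[S^2-]
If s mol/L dissolves here, [Cu^+] = 2s, [S^2-] = 0.068 + s ≈ 0.068 (common-ion effect: S^2- is already 0.068 M).
Ksp ≈ (2s)^2 × 0.068
s = 5.0 x 10^-24 M
Check: s = 5.0 × 10^-24 ≪ 0.068, so the approximation is valid.

5.0 × 10^-24 M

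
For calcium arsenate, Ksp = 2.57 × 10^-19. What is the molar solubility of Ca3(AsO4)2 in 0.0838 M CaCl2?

1.04 × 10^-8 M

Ca3(AsO4)2(s) ⇌ 3 Ca^2+ + 2 AsO4^3-
Ksp = [Ca^2+]^3[AsO4^3-]^2
If s mol/L dissolves here, [Ca^2+] = 0.0838 + 3s ≈ 0.0838, [AsO4^3-] = 2s (common-ion effect: Ca^2+ is already 0.0838 M).
Ksp ≈ (0.0838)^3 × (2s)^2
s = 1.04 x 10^-8 M
Check: 3s = 3.1 x 10^-8 ≪ 0.0838, so the approximation is valid.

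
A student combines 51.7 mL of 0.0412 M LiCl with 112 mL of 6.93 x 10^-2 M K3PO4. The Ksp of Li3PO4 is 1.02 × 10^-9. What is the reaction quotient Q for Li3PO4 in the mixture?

Q ≈ 1.04 x 10^-7

Total volume = 51.7 + 112 = 163.7 mL.
[Li^+] = 4.12 × 10^-2 × (51.7/163.7) = 1.301 × 10^-2 M
[PO4^3-] = 6.93 × 10^-2 × (112/163.7) = 4.741 x 10^-2 M
Li3PO4(s) ⇌ 3 Li^+ + PO4^3-, so Q = [Li^+]^3[PO4^3-]
Q = (1.301 × 10^-2)^3(4.741 x 10^-2) = 1.04 x 10^-7
Q > Ksp, so Li3PO4 will precipitate.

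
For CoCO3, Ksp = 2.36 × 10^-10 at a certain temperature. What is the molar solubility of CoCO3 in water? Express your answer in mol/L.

1.54 x 10^-5 M

CoCO3(s) <=> Co^2+(aq) + CO3^2-(aq)
Ksp = [Co^2+][CO3^2-]
For each mole of CoCO3 that dissolves: [Co^2+] = s, [CO3^2-] = s.
Ksp = s^2
s = √(2.36 × 10^-10) = 1.54 × 10^-5 M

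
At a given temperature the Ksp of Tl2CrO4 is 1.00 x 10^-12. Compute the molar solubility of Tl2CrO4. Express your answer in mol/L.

Tl2CrO4(s) ⇌ 2 Tl^+(aq) + CrO4^2-(aq)
Ksp = [Tl^+]^2[CrO4^2-]
With molar solubility s: [Tl^+] = 2s, [CrO4^2-] = s.
So Ksp = (2s)^2 × s = 4s^3
Solving, s = (1.00 x 10^-12/4)^(1/3) = 6.30 × 10^-5 M

6.30 x 10^-5 M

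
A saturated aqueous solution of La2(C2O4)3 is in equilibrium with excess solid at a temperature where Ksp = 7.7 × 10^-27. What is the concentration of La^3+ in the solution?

4.7 x 10^-6 M

La2(C2O4)3(s) ⇌ 2 La^3+(aq) + 3 C2O4^2-(aq)
Ksp = [La^3+]^2[C2O4^2-]^3
For each mole of La2(C2O4)3 that dissolves: [La^3+] = 2s, [C2O4^2-] = 3s.
Ksp = (2s)^2(3s)^3 = 108s^5
Solving, s = (7.7 × 10^-27/108)^(1/5) = 2.35 x 10^-6 M
[La^3+] = 2s = 4.7 x 10^-6 M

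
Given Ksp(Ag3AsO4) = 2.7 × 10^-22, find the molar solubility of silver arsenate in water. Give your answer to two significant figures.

Ag3AsO4(s) ⇌ 3 Ag^+(aq) + AsO4^3-(aq)
Ksp = [Ag^+]^3[AsO4^3-]
With molar solubility s: [Ag^+] = 3s, [AsO4^3-] = s.
Ksp = (3s)^3s = 27s^4
s = (2.7 × 10^-22 / 27)^(1/4) = 1.8 × 10^-6 M

s = 1.8e-6 M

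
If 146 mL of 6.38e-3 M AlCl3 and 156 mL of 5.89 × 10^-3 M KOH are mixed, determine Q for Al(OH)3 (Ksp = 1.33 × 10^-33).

Total volume = 146 + 156 = 302 mL.
[Al^3+] = 6.38 x 10^-3 × (146/302) = 3.084 × 10^-3 M
[OH^-] = 5.89 × 10^-3 × (156/302) = 3.043 × 10^-3 M
Al(OH)3(s) ⇌ Al^3+(aq) + 3 OH^-(aq), so Q = [Al^3+][OH^-]^3
Q = (3.084 × 10^-3)(3.043 x 10^-3)^3 = 8.69 × 10^-11
Q > Ksp, so Al(OH)3 will precipitate.

Q = 8.69 × 10^-11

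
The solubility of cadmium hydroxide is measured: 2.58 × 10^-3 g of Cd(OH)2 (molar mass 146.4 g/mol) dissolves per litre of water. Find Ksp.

Molar solubility s = (2.58 × 10^-3 g/L) / (146.4 g/mol) = 1.762 x 10^-5 M.
Cd(OH)2(s) ⇌ Cd^2+ + 2 OH^-
Let s = molar solubility. Then [Cd^2+] = s and [OH^-] = 2s.
Ksp = [Cd^2+][OH^-]^2
Ksp = s(2s)^2 = 4s^3
Ksp = 4 × (1.762 x 10^-5)^3 = 2.19 × 10^-14

Ksp ≈ 2.19 × 10^-14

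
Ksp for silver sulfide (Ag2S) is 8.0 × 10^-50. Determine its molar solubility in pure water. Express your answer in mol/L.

Ag2S(s) ⇌ 2 Ag^+ + S^2-
Ksp = [Ag^+]^2[S^2-]
With molar solubility s: [Ag^+] = 2s, [S^2-] = s.
Substituting: Ksp = (2s)^2s = 4s^3
Solving, s = (8.0 × 10^-50/4)^(1/3) = 2.7 x 10^-17 M

s = 2.7e-17 M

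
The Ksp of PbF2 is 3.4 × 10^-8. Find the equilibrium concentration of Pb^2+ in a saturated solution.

PbF2(s) <=> Pb^2+ + 2 F^-
Ksp = [Pb^2+][F^-]^2
For each mole of PbF2 that dissolves: [Pb^2+] = s, [F^-] = 2s.
So Ksp = s × (2s)^2 = 4s^3
s = (3.4 × 10^-8 / 4)^(1/3) = 2.04 × 10^-3 M
[Pb^2+] = s = 2.0 × 10^-3 M

[Pb^2+] ≈ 2.0e-3 M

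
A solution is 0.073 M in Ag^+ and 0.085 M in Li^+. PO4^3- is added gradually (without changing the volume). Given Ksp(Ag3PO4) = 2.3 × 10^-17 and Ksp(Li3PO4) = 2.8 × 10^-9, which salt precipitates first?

Each salt begins to precipitate when Q = Ksp, i.e. when [PO4^3-] reaches its threshold.
For Ag3PO4: 2.3 × 10^-17 = (0.073)^3 × [PO4^3-]  ⇒  [PO4^3-] = 5.9 × 10^-14 M.
For Li3PO4: 2.8 × 10^-9 = (0.085)^3 × [PO4^3-]  ⇒  [PO4^3-] = 4.6 x 10^-6 M.
The salt with the lower threshold [PO4^3-] precipitates first: Ag3PO4.

Ag3PO4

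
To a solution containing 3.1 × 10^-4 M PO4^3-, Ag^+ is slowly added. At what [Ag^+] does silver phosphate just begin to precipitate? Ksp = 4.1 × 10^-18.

Ag3PO4(s) ⇌ 3 Ag^+(aq) + PO4^3-(aq)
Ksp = [Ag^+]^3[PO4^3-]
Precipitation begins when Q = Ksp. With [PO4^3-] = 3.1 × 10^-4 M:
4.1 × 10^-18 = (3.1 × 10^-4) × [Ag^+]^3
[Ag^+] = (4.1 × 10^-18 / 3.1 × 10^-4)^(1/3) = 2.4 × 10^-5 M

[Ag^+] = 2.4 × 10^-5 M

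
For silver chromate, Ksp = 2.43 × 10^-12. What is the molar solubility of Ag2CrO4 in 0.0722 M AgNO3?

Ag2CrO4(s) <=> 2 Ag^+(aq) + CrO4^2-(aq)
Ksp = [Ag^+]^2[CrO4^2-]
If s mol/L dissolves here, [Ag^+] = 0.0722 + 2s ≈ 0.0722, [CrO4^2-] = s (Ksp is small, so little additional dissolves).
Ksp ≈ (0.0722)^2 × s
s = 4.66 x 10^-10 M
Check: 2s = 9.3 × 10^-10 ≪ 0.0722, so the approximation is valid.

4.66 × 10^-10 M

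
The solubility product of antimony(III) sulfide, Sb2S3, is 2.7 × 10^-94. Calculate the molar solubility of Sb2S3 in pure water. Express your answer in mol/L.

s ≈ 7.6 × 10^-20 M

Sb2S3(s) ⇌ 2 Sb^3+ + 3 S^2-
Ksp = [Sb^3+]^2[S^2-]^3
For each mole of Sb2S3 that dissolves: [Sb^3+] = 2s, [S^2-] = 3s.
So Ksp = (2s)^2 × (3s)^3 = 108s^5
Solving, s = (2.7 × 10^-94/108)^(1/5) = 7.6 x 10^-20 M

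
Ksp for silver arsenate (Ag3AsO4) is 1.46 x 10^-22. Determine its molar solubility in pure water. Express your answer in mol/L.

Ag3AsO4(s) ⇌ 3 Ag^+(aq) + AsO4^3-(aq)
Ksp = [Ag^+]^3[AsO4^3-]
With molar solubility s: [Ag^+] = 3s, [AsO4^3-] = s.
Ksp = (3s)^3s = 27s^4
Solving, s = (1.46 x 10^-22/27)^(1/4) = 1.52 × 10^-6 M

s ≈ 1.52e-6 M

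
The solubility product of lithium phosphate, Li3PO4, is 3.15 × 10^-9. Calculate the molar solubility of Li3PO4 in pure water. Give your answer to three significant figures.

s = 3.29 x 10^-3 M

Li3PO4(s) ⇌ 3 Li^+ + PO4^3-
Ksp = [Li^+]^3[PO4^3-]
Let s = molar solubility. Then [Li^+] = 3s and [PO4^3-] = s.
Ksp = (3s)^3s = 27s^4
s^4 = 3.15 × 10^-9 / 27, so s = 3.29 × 10^-3 M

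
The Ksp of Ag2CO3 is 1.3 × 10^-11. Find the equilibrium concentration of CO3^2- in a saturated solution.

Ag2CO3(s) <=> 2 Ag^+ + CO3^2-
Ksp = [Ag^+]^2[CO3^2-]
If s mol/L of Ag2CO3 dissolves, [Ag^+] = 2s and [CO3^2-] = s.
Substituting: Ksp = (2s)^2s = 4s^3
s = (1.3 × 10^-11 / 4)^(1/3) = 1.48 × 10^-4 M
[CO3^2-] = s = 1.5 × 10^-4 M

[CO3^2-] = 1.5e-4 M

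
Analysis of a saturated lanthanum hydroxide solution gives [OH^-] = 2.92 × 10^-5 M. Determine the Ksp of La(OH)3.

Ksp = 2.42 × 10^-19

La(OH)3(s) <=> La^3+(aq) + 3 OH^-(aq)
Stoichiometry gives [La^3+] = (1/3)[OH^-] = 9.733 x 10^-6 M.
Ksp = [La^3+][OH^-]^3
Ksp = 9.733 × 10^-6 × (2.92 x 10^-5)^3 = 2.42 × 10^-19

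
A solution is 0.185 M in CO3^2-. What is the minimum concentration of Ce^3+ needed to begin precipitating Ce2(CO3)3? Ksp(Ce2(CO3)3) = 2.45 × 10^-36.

[Ce^3+] = 1.97 × 10^-17 M

Ce2(CO3)3(s) <=> 2 Ce^3+(aq) + 3 CO3^2-(aq)
Ksp = [Ce^3+]^2[CO3^2-]^3
Precipitation begins when Q = Ksp. With [CO3^2-] = 0.185 M:
2.45 × 10^-36 = (0.185)^3 × [Ce^3+]^2
[Ce^3+] = (2.45 × 10^-36 / 6.332 × 10^-3)^(1/2) = 1.97 × 10^-17 M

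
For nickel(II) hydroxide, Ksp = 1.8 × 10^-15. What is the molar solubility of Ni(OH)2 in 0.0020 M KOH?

s = 4.5 × 10^-10 M

Ni(OH)2(s) ⇌ Ni^2+(aq) + 2 OH^-(aq)
Ksp = [Ni^2+][OH^-]^2
Let s be the molar solubility in this solution. [Ni^2+] = s, [OH^-] = 0.0020 + 2s ≈ 0.0020 (Ksp is small, so little additional dissolves).
Ksp ≈ s × (0.0020)^2
s = 4.5 × 10^-10 M
Check: 2s = 9.0 × 10^-10 ≪ 0.0020, so the approximation is valid.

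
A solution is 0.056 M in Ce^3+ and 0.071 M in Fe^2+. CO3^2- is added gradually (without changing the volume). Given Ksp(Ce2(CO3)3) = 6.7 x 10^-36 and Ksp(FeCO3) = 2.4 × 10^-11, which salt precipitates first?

Precipitation of each salt starts when its ion product equals its Ksp.
For Ce2(CO3)3: 6.7 x 10^-36 = (0.056)^2 × [CO3^2-]^3  ⇒  [CO3^2-] = 1.3 × 10^-11 M.
For FeCO3: 2.4 × 10^-11 = 0.071 × [CO3^2-]  ⇒  [CO3^2-] = 3.4 x 10^-10 M.
The salt with the lower threshold [CO3^2-] precipitates first: Ce2(CO3)3.

Ce2(CO3)3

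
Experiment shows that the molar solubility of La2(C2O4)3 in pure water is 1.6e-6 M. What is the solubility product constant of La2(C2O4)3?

Ksp ≈ 1.1 x 10^-27

La2(C2O4)3(s) <=> 2 La^3+ + 3 C2O4^2-
Let s = molar solubility. Then [La^3+] = 2s and [C2O4^2-] = 3s.
Ksp = [La^3+]^2[C2O4^2-]^3
So Ksp = (2s)^2 × (3s)^3 = 108s^5
With s = 1.6 x 10^-6: Ksp = 1.1 x 10^-27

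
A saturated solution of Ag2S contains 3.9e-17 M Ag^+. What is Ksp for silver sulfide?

Ksp ≈ 3.0 × 10^-50

Ag2S(s) ⇌ 2 Ag^+ + S^2-
Stoichiometry gives [S^2-] = (1/2)[Ag^+] = 1.95 × 10^-17 M.
Ksp = [Ag^+]^2[S^2-]
Ksp = (3.9 × 10^-17)^2 × 1.95 × 10^-17 = 3.0 x 10^-50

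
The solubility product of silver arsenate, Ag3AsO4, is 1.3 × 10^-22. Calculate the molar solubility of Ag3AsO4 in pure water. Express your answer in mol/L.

Ag3AsO4(s) <=> 3 Ag^+ + AsO4^3-
Ksp = [Ag^+]^3[AsO4^3-]
Let s = molar solubility. Then [Ag^+] = 3s and [AsO4^3-] = s.
Ksp = (3s)^3s = 27s^4
s = (1.3 × 10^-22 / 27)^(1/4) = 1.5 × 10^-6 M

s = 1.5 x 10^-6 M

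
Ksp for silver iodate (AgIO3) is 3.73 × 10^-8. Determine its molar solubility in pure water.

AgIO3(s) <=> Ag^+ + IO3^-
Ksp = [Ag^+][IO3^-]
If s mol/L of AgIO3 dissolves, [Ag^+] = s and [IO3^-] = s.
Ksp = s^2
s = (3.73 × 10^-8)^(1/2) = 1.93 × 10^-4 M

s ≈ 1.93 x 10^-4 M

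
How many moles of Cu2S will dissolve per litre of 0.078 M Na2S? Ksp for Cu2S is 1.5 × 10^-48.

Cu2S(s) <=> 2 Cu^+(aq) + S^2-(aq)
Ksp = [Cu^+]^2[S^2-]
Let s = moles of Cu2S that dissolve per litre. [Cu^+] = 2s, [S^2-] = 0.078 + s ≈ 0.078 (Ksp is small, so little additional dissolves).
Ksp ≈ (2s)^2 × 0.078
s = 2.2 × 10^-24 M
Check: s = 2.2 × 10^-24 ≪ 0.078, so the approximation is valid.

s = 2.2 x 10^-24 M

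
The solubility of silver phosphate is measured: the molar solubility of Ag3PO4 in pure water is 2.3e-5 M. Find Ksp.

Ag3PO4(s) ⇌ 3 Ag^+(aq) + PO4^3-(aq)
If s mol/L of Ag3PO4 dissolves, [Ag^+] = 3s and [PO4^3-] = s.
Ksp = [Ag^+]^3[PO4^3-]
Substituting: Ksp = (3s)^3s = 27s^4
Ksp = 27 × (2.3 x 10^-5)^4 = 7.6 × 10^-18

Ksp = 7.6 x 10^-18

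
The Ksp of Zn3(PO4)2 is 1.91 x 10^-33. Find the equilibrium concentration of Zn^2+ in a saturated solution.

[Zn^2+] ≈ 3.36 × 10^-7 M

Zn3(PO4)2(s) ⇌ 3 Zn^2+ + 2 PO4^3-
Ksp = [Zn^2+]^3[PO4^3-]^2
Let s = molar solubility. Then [Zn^2+] = 3s and [PO4^3-] = 2s.
So Ksp = (3s)^3 × (2s)^2 = 108s^5
s^5 = 1.91 x 10^-33 / 108, so s = 1.121 × 10^-7 M
[Zn^2+] = 3s = 3.36 x 10^-7 M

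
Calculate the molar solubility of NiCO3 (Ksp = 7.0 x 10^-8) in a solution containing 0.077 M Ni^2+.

NiCO3(s) <=> Ni^2+(aq) + CO3^2-(aq)
Ksp = [Ni^2+][CO3^2-]
Let s be the molar solubility in this solution. [Ni^2+] = 0.077 + s ≈ 0.077, [CO3^2-] = s (common-ion effect: Ni^2+ is already 0.077 M).
Ksp ≈ 0.077 × s
s = 9.1 × 10^-7 M
Check: s = 9.1 × 10^-7 ≪ 0.077, so the approximation is valid.

9.1 × 10^-7 M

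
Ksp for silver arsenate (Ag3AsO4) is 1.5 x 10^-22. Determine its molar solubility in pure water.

Ag3AsO4(s) ⇌ 3 Ag^+ + AsO4^3-
Ksp = [Ag^+]^3[AsO4^3-]
For each mole of Ag3AsO4 that dissolves: [Ag^+] = 3s, [AsO4^3-] = s.
So Ksp = (3s)^3 × s = 27s^4
s = (1.5 x 10^-22 / 27)^(1/4) = 1.5 × 10^-6 M

s ≈ 1.5 × 10^-6 M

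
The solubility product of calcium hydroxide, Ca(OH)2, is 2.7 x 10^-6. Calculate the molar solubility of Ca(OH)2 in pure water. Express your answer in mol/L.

s ≈ 8.8 x 10^-3 M

Ca(OH)2(s) <=> Ca^2+ + 2 OH^-
Ksp = [Ca^2+][OH^-]^2
Let s = molar solubility. Then [Ca^2+] = s and [OH^-] = 2s.
Ksp = s(2s)^2 = 4s^3
s = (2.7 x 10^-6 / 4)^(1/3) = 8.8 × 10^-3 M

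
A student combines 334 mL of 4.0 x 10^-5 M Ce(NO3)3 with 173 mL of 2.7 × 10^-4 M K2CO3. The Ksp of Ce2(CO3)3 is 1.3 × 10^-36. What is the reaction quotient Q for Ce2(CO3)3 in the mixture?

5.4e-22

Total volume = 334 + 173 = 507 mL.
[Ce^3+] = 4.0 × 10^-5 × (334/507) = 2.64 × 10^-5 M
[CO3^2-] = 2.7 × 10^-4 × (173/507) = 9.21 x 10^-5 M
Ce2(CO3)3(s) ⇌ 2 Ce^3+ + 3 CO3^2-, so Q = [Ce^3+]^2[CO3^2-]^3
Q = (2.64 × 10^-5)^2(9.21 × 10^-5)^3 = 5.4 × 10^-22
Q > Ksp, so Ce2(CO3)3 will precipitate.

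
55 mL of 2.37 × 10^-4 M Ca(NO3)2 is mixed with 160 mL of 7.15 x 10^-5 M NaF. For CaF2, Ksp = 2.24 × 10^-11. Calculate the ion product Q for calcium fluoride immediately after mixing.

Q = 1.72 x 10^-13

Total volume = 55 + 160 = 215 mL.
[Ca^2+] = 2.37 × 10^-4 × (55/215) = 6.063 × 10^-5 M
[F^-] = 7.15 x 10^-5 × (160/215) = 5.321 × 10^-5 M
CaF2(s) <=> Ca^2+ + 2 F^-, so Q = [Ca^2+][F^-]^2
Q = (6.063 × 10^-5)(5.321 × 10^-5)^2 = 1.72 x 10^-13
Q < Ksp, so no precipitate of CaF2 forms.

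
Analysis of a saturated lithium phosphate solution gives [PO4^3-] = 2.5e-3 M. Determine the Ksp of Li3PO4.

Li3PO4(s) ⇌ 3 Li^+(aq) + PO4^3-(aq)
Stoichiometry gives [Li^+] = (3/1)[PO4^3-] = 7.50 × 10^-3 M.
Ksp = [Li^+]^3[PO4^3-]
Ksp = (7.50 x 10^-3)^3 × 2.5 x 10^-3 = 1.1 × 10^-9

Ksp = 1.1 × 10^-9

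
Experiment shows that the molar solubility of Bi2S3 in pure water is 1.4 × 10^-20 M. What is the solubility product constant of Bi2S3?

Bi2S3(s) ⇌ 2 Bi^3+(aq) + 3 S^2-(aq)
For each mole of Bi2S3 that dissolves: [Bi^3+] = 2s, [S^2-] = 3s.
Ksp = [Bi^3+]^2[S^2-]^3
So Ksp = (2s)^2 × (3s)^3 = 108s^5
Ksp = 108 × (1.4 × 10^-20)^5 = 5.8 × 10^-98

5.8e-98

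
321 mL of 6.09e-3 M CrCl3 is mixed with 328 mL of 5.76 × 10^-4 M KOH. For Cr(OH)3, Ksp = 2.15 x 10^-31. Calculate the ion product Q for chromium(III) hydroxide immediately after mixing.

Q = 7.43 x 10^-14

Total volume = 321 + 328 = 649 mL.
[Cr^3+] = 6.09 x 10^-3 × (321/649) = 3.012 × 10^-3 M
[OH^-] = 5.76 x 10^-4 × (328/649) = 2.911 × 10^-4 M
Cr(OH)3(s) ⇌ Cr^3+(aq) + 3 OH^-(aq), so Q = [Cr^3+][OH^-]^3
Q = (3.012 x 10^-3)(2.911 × 10^-4)^3 = 7.43 × 10^-14
Q > Ksp, so Cr(OH)3 will precipitate.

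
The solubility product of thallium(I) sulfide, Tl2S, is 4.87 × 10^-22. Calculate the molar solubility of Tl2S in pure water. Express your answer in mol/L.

Tl2S(s) <=> 2 Tl^+(aq) + S^2-(aq)
Ksp = [Tl^+]^2[S^2-]
For each mole of Tl2S that dissolves: [Tl^+] = 2s, [S^2-] = s.
So Ksp = (2s)^2 × s = 4s^3
s^3 = 4.87 × 10^-22 / 4, so s = 4.96 × 10^-8 M

s ≈ 4.96 x 10^-8 M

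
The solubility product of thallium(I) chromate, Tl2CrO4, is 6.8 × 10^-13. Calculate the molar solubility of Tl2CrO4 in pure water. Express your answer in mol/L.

s ≈ 5.5 × 10^-5 M

Tl2CrO4(s) ⇌ 2 Tl^+(aq) + CrO4^2-(aq)
Ksp = [Tl^+]^2[CrO4^2-]
If s mol/L of Tl2CrO4 dissolves, [Tl^+] = 2s and [CrO4^2-] = s.
So Ksp = (2s)^2 × s = 4s^3
s^3 = 6.8 × 10^-13 / 4, so s = 5.5 × 10^-5 M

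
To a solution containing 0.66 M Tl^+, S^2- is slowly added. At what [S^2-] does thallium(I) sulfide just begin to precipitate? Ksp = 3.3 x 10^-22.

Tl2S(s) ⇌ 2 Tl^+ + S^2-
Ksp = [Tl^+]^2[S^2-]
Precipitation begins when Q = Ksp. With [Tl^+] = 0.66 M:
3.3 x 10^-22 = (0.66)^2 × [S^2-]
[S^2-] = (3.3 x 10^-22 / 4.36 × 10^-1) = 7.6 × 10^-22 M

[S^2-] = 7.6 x 10^-22 M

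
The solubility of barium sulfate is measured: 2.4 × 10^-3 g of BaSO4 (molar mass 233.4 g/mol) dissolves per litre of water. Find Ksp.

Molar solubility s = (2.4 x 10^-3 g/L) / (233.4 g/mol) = 1.03 × 10^-5 M.
BaSO4(s) <=> Ba^2+ + SO4^2-
With molar solubility s: [Ba^2+] = s, [SO4^2-] = s.
Ksp = [Ba^2+][SO4^2-]
Ksp = s × s = s^2
With s = 1.03 × 10^-5: Ksp = 1.1 x 10^-10

1.1 × 10^-10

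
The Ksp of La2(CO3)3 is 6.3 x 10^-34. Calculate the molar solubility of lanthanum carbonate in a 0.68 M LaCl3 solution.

s ≈ 3.7 × 10^-12 M

La2(CO3)3(s) ⇌ 2 La^3+(aq) + 3 CO3^2-(aq)
Ksp = [La^3+]^2[CO3^2-]^3
Let s be the molar solubility in this solution. [La^3+] = 0.68 + 2s ≈ 0.68, [CO3^2-] = 3s (since La^3+ from LaCl3 dominates).
Ksp ≈ (0.68)^2 × (3s)^3
s = 3.7 × 10^-12 M
Check: 2s = 7.4 x 10^-12 ≪ 0.68, so the approximation is valid.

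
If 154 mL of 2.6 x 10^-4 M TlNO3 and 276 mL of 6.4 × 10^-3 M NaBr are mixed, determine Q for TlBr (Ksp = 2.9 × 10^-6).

Q = 3.8e-7

Total volume = 154 + 276 = 430 mL.
[Tl^+] = 2.6 x 10^-4 × (154/430) = 9.31 × 10^-5 M
[Br^-] = 6.4 × 10^-3 × (276/430) = 4.11 × 10^-3 M
TlBr(s) ⇌ Tl^+ + Br^-, so Q = [Tl^+][Br^-]
Q = (9.31 × 10^-5)(4.11 × 10^-3) = 3.8 × 10^-7
Q < Ksp, so no precipitate of TlBr forms.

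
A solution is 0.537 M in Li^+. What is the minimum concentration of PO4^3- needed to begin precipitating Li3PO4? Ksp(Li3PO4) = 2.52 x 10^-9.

1.63 × 10^-8 M

Li3PO4(s) <=> 3 Li^+ + PO4^3-
Ksp = [Li^+]^3[PO4^3-]
Precipitation begins when Q = Ksp. With [Li^+] = 0.537 M:
2.52 x 10^-9 = (0.537)^3 × [PO4^3-]
[PO4^3-] = (2.52 x 10^-9 / 1.549 × 10^-1) = 1.63 × 10^-8 M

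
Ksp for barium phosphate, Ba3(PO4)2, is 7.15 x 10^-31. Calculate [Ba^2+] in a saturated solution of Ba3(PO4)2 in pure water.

[Ba^2+] = 1.10 × 10^-6 M

Ba3(PO4)2(s) ⇌ 3 Ba^2+(aq) + 2 PO4^3-(aq)
Ksp = [Ba^2+]^3[PO4^3-]^2
For each mole of Ba3(PO4)2 that dissolves: [Ba^2+] = 3s, [PO4^3-] = 2s.
Substituting: Ksp = (3s)^3(2s)^2 = 108s^5
s^5 = 7.15 x 10^-31 / 108, so s = 3.666 × 10^-7 M
[Ba^2+] = 3s = 1.10 × 10^-6 M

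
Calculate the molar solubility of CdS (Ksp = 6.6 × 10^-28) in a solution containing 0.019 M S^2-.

CdS(s) <=> Cd^2+(aq) + S^2-(aq)
Ksp = [Cd^2+][S^2-]
If s mol/L dissolves here, [Cd^2+] = s, [S^2-] = 0.019 + s ≈ 0.019 (since the S^2- already present dominates).
Ksp ≈ s × 0.019
s = 3.5 × 10^-26 M
Check: s = 3.5 × 10^-26 ≪ 0.019, so the approximation is valid.

s ≈ 3.5 × 10^-26 M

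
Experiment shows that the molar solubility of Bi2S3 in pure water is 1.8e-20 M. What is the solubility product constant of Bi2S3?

Ksp ≈ 2.0e-97

Bi2S3(s) <=> 2 Bi^3+(aq) + 3 S^2-(aq)
For each mole of Bi2S3 that dissolves: [Bi^3+] = 2s, [S^2-] = 3s.
Ksp = [Bi^3+]^2[S^2-]^3
Ksp = (2s)^2(3s)^3 = 108s^5
With s = 1.8 × 10^-20: Ksp = 2.0 x 10^-97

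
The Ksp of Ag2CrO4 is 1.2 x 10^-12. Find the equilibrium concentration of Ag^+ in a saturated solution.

Ag2CrO4(s) <=> 2 Ag^+ + CrO4^2-
Ksp = [Ag^+]^2[CrO4^2-]
For each mole of Ag2CrO4 that dissolves: [Ag^+] = 2s, [CrO4^2-] = s.
Ksp = (2s)^2s = 4s^3
s^3 = 1.2 x 10^-12 / 4, so s = 6.69 x 10^-5 M
[Ag^+] = 2s = 1.3 x 10^-4 M

[Ag^+] ≈ 1.3 × 10^-4 M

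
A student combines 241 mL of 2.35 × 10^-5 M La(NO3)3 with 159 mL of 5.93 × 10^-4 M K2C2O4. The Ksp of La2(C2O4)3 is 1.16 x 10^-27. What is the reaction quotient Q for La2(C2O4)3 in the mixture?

Q = 2.63e-21

Total volume = 241 + 159 = 400 mL.
[La^3+] = 2.35 × 10^-5 × (241/400) = 1.416 × 10^-5 M
[C2O4^2-] = 5.93 x 10^-4 × (159/400) = 2.357 × 10^-4 M
La2(C2O4)3(s) <=> 2 La^3+ + 3 C2O4^2-, so Q = [La^3+]^2[C2O4^2-]^3
Q = (1.416 × 10^-5)^2(2.357 x 10^-4)^3 = 2.63 × 10^-21
Q > Ksp, so La2(C2O4)3 will precipitate.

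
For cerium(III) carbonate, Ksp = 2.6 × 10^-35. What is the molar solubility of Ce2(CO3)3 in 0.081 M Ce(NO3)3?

5.3 × 10^-12 M

Ce2(CO3)3(s) ⇌ 2 Ce^3+ + 3 CO3^2-
Ksp = [Ce^3+]^2[CO3^2-]^3
Let s be the molar solubility in this solution. [Ce^3+] = 0.081 + 2s ≈ 0.081, [CO3^2-] = 3s (common-ion effect: Ce^3+ is already 0.081 M).
Ksp ≈ (0.081)^2 × (3s)^3
s = 5.3 × 10^-12 M
Check: 2s = 1.1 x 10^-11 ≪ 0.081, so the approximation is valid.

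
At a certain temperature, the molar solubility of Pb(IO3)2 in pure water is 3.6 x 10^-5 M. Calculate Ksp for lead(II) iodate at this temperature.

Pb(IO3)2(s) ⇌ Pb^2+(aq) + 2 IO3^-(aq)
If s mol/L of Pb(IO3)2 dissolves, [Pb^2+] = s and [IO3^-] = 2s.
Ksp = [Pb^2+][IO3^-]^2
So Ksp = s × (2s)^2 = 4s^3
With s = 3.6 x 10^-5: Ksp = 1.9 × 10^-13

Ksp = 1.9 x 10^-13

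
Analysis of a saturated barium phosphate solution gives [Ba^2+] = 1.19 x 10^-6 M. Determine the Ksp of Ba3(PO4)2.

Ksp = 1.06e-30

Ba3(PO4)2(s) ⇌ 3 Ba^2+ + 2 PO4^3-
Stoichiometry gives [PO4^3-] = (2/3)[Ba^2+] = 7.933 x 10^-7 M.
Ksp = [Ba^2+]^3[PO4^3-]^2
Ksp = (1.19 x 10^-6)^3 × (7.933 × 10^-7)^2 = 1.06 x 10^-30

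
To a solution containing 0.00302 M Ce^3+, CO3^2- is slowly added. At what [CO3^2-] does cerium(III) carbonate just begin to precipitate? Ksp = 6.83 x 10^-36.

Ce2(CO3)3(s) ⇌ 2 Ce^3+(aq) + 3 CO3^2-(aq)
Ksp = [Ce^3+]^2[CO3^2-]^3
Precipitation begins when Q = Ksp. With [Ce^3+] = 0.00302 M:
6.83 x 10^-36 = (0.00302)^2 × [CO3^2-]^3
[CO3^2-] = (6.83 x 10^-36 / 9.120 x 10^-6)^(1/3) = 9.08 × 10^-11 M

9.08e-11 M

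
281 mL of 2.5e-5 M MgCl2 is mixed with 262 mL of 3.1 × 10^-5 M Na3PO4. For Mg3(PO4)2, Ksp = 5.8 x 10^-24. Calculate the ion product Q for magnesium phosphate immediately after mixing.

Total volume = 281 + 262 = 543 mL.
[Mg^2+] = 2.5 × 10^-5 × (281/543) = 1.29 × 10^-5 M
[PO4^3-] = 3.1 × 10^-5 × (262/543) = 1.50 x 10^-5 M
Mg3(PO4)2(s) ⇌ 3 Mg^2+ + 2 PO4^3-, so Q = [Mg^2+]^3[PO4^3-]^2
Q = (1.29 x 10^-5)^3(1.50 × 10^-5)^2 = 4.8 × 10^-25
Q < Ksp, so no precipitate of Mg3(PO4)2 forms.

Q ≈ 4.8 x 10^-25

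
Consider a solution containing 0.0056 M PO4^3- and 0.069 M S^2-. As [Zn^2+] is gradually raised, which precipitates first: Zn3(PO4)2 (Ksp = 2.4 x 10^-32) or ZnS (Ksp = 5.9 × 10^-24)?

Precipitation of each salt starts when its ion product equals its Ksp.
For Zn3(PO4)2: 2.4 x 10^-32 = (0.0056)^2 × [Zn^2+]^3  ⇒  [Zn^2+] = 9.1 × 10^-10 M.
For ZnS: 5.9 × 10^-24 = 0.069 × [Zn^2+]  ⇒  [Zn^2+] = 8.6 x 10^-23 M.
The salt with the lower threshold [Zn^2+] precipitates first: ZnS.

ZnS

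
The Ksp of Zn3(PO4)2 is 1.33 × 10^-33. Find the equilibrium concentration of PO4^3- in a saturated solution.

2.09 × 10^-7 M

Zn3(PO4)2(s) ⇌ 3 Zn^2+(aq) + 2 PO4^3-(aq)
Ksp = [Zn^2+]^3[PO4^3-]^2
If s mol/L of Zn3(PO4)2 dissolves, [Zn^2+] = 3s and [PO4^3-] = 2s.
So Ksp = (3s)^3 × (2s)^2 = 108s^5
Solving, s = (1.33 × 10^-33/108)^(1/5) = 1.043 × 10^-7 M
[PO4^3-] = 2s = 2.09 x 10^-7 M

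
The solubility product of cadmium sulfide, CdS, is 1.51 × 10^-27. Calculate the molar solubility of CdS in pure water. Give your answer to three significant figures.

s = 3.89e-14 M

CdS(s) ⇌ Cd^2+ + S^2-
Ksp = [Cd^2+][S^2-]
For each mole of CdS that dissolves: [Cd^2+] = s, [S^2-] = s.
Ksp = s × s = s^2
s = √(1.51 × 10^-27) = 3.89 × 10^-14 M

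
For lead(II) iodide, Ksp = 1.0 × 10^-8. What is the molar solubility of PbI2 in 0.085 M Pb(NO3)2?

PbI2(s) ⇌ Pb^2+(aq) + 2 I^-(aq)
Ksp = [Pb^2+][I^-]^2
Let s = moles of PbI2 that dissolve per litre. [Pb^2+] = 0.085 + s ≈ 0.085, [I^-] = 2s (Ksp is small, so little additional dissolves).
Ksp ≈ 0.085 × (2s)^2
s = 1.7 x 10^-4 M
Check: s = 1.7 x 10^-4 ≪ 0.085, so the approximation is valid.

1.7 x 10^-4 M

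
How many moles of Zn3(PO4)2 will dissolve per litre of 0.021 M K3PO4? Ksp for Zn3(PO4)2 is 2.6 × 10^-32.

1.3 x 10^-10 M

Zn3(PO4)2(s) ⇌ 3 Zn^2+ + 2 PO4^3-
Ksp = [Zn^2+]^3[PO4^3-]^2
If s mol/L dissolves here, [Zn^2+] = 3s, [PO4^3-] = 0.021 + 2s ≈ 0.021 (since PO4^3- from K3PO4 dominates).
Ksp ≈ (3s)^3 × (0.021)^2
s = 1.3 × 10^-10 M
Check: 2s = 2.6 × 10^-10 ≪ 0.021, so the approximation is valid.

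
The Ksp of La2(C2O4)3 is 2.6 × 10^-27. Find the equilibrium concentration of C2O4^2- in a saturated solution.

La2(C2O4)3(s) <=> 2 La^3+(aq) + 3 C2O4^2-(aq)
Ksp = [La^3+]^2[C2O4^2-]^3
If s mol/L of La2(C2O4)3 dissolves, [La^3+] = 2s and [C2O4^2-] = 3s.
Ksp = (2s)^2(3s)^3 = 108s^5
s^5 = 2.6 × 10^-27 / 108, so s = 1.89 × 10^-6 M
[C2O4^2-] = 3s = 5.7 × 10^-6 M

5.7 × 10^-6 M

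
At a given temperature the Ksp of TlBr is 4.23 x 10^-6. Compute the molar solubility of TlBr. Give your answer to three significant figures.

s = 2.06 × 10^-3 M

TlBr(s) ⇌ Tl^+ + Br^-
Ksp = [Tl^+][Br^-]
If s mol/L of TlBr dissolves, [Tl^+] = s and [Br^-] = s.
Ksp = s × s = s^2
s = √(4.23 x 10^-6) = 2.06 × 10^-3 M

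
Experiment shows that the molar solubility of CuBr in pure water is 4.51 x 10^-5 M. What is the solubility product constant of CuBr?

CuBr(s) ⇌ Cu^+ + Br^-
Let s = molar solubility. Then [Cu^+] = s and [Br^-] = s.
Ksp = [Cu^+][Br^-]
Ksp = s × s = s^2
With s = 4.51 × 10^-5: Ksp = 2.03 × 10^-9

Ksp ≈ 2.03 × 10^-9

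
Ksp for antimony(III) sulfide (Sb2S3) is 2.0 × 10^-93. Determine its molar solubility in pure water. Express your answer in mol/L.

Sb2S3(s) <=> 2 Sb^3+(aq) + 3 S^2-(aq)
Ksp = [Sb^3+]^2[S^2-]^3
For each mole of Sb2S3 that dissolves: [Sb^3+] = 2s, [S^2-] = 3s.
Substituting: Ksp = (2s)^2(3s)^3 = 108s^5
s = (2.0 × 10^-93 / 108)^(1/5) = 1.1 × 10^-19 M

1.1e-19 M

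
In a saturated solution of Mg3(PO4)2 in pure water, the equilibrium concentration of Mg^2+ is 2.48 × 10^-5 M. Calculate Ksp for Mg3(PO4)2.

Ksp ≈ 4.17 x 10^-24

Mg3(PO4)2(s) ⇌ 3 Mg^2+(aq) + 2 PO4^3-(aq)
Stoichiometry gives [PO4^3-] = (2/3)[Mg^2+] = 1.653 x 10^-5 M.
Ksp = [Mg^2+]^3[PO4^3-]^2
Ksp = (2.48 × 10^-5)^3 × (1.653 × 10^-5)^2 = 4.17 × 10^-24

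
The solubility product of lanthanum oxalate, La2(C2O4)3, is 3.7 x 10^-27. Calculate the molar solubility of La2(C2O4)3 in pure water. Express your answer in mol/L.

s ≈ 2.0 x 10^-6 M

La2(C2O4)3(s) ⇌ 2 La^3+(aq) + 3 C2O4^2-(aq)
Ksp = [La^3+]^2[C2O4^2-]^3
If s mol/L of La2(C2O4)3 dissolves, [La^3+] = 2s and [C2O4^2-] = 3s.
Substituting: Ksp = (2s)^2(3s)^3 = 108s^5
s = (3.7 x 10^-27 / 108)^(1/5) = 2.0 × 10^-6 M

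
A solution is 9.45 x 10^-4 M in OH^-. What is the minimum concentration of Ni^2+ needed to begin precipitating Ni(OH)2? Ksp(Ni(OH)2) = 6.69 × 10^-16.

7.49 × 10^-10 M

Ni(OH)2(s) ⇌ Ni^2+(aq) + 2 OH^-(aq)
Ksp = [Ni^2+][OH^-]^2
Precipitation begins when Q = Ksp. With [OH^-] = 9.45 x 10^-4 M:
6.69 × 10^-16 = (9.45 x 10^-4)^2 × [Ni^2+]
[Ni^2+] = (6.69 × 10^-16 / 8.930 × 10^-7) = 7.49 x 10^-10 M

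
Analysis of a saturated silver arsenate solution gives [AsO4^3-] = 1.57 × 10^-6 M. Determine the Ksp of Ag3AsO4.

1.64e-22

Ag3AsO4(s) ⇌ 3 Ag^+ + AsO4^3-
Stoichiometry gives [Ag^+] = (3/1)[AsO4^3-] = 4.710 x 10^-6 M.
Ksp = [Ag^+]^3[AsO4^3-]
Ksp = (4.710 × 10^-6)^3 × 1.57 × 10^-6 = 1.64 × 10^-22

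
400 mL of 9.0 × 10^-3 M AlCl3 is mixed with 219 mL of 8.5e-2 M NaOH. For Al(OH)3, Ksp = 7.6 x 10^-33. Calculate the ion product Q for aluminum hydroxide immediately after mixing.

Total volume = 400 + 219 = 619 mL.
[Al^3+] = 9.0 × 10^-3 × (400/619) = 5.82 × 10^-3 M
[OH^-] = 8.5 x 10^-2 × (219/619) = 3.01 x 10^-2 M
Al(OH)3(s) <=> Al^3+(aq) + 3 OH^-(aq), so Q = [Al^3+][OH^-]^3
Q = (5.82 × 10^-3)(3.01 × 10^-2)^3 = 1.6 × 10^-7
Q > Ksp, so Al(OH)3 will precipitate.

Q ≈ 1.6 × 10^-7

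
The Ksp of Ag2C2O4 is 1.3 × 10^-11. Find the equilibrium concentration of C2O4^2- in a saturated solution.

Ag2C2O4(s) <=> 2 Ag^+(aq) + C2O4^2-(aq)
Ksp = [Ag^+]^2[C2O4^2-]
If s mol/L of Ag2C2O4 dissolves, [Ag^+] = 2s and [C2O4^2-] = s.
So Ksp = (2s)^2 × s = 4s^3
s = (1.3 × 10^-11 / 4)^(1/3) = 1.48 × 10^-4 M
[C2O4^2-] = s = 1.5 x 10^-4 M

1.5 × 10^-4 M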